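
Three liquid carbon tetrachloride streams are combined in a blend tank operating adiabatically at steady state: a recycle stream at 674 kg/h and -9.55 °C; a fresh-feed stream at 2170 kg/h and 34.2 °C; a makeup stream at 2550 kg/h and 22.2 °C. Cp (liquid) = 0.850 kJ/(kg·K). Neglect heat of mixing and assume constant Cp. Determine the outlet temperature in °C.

Adiabatic, steady state ⇒ Σ ṁᵢCp,ᵢ(T_out − Tᵢ) = 0
T_out = Σ ṁᵢCp,ᵢTᵢ / Σ ṁᵢCp,ᵢ
      = 105730 / 4584.9 = 23.06 °C

T_out = 23.1 °C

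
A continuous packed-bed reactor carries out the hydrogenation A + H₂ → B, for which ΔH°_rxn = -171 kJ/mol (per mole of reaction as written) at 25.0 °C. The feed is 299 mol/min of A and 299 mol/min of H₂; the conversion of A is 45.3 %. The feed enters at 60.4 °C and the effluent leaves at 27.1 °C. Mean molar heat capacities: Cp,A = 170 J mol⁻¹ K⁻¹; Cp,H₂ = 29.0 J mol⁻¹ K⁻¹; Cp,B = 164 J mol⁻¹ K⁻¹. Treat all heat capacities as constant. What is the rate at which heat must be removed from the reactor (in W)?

Extent of reaction ξ = 0.453 × 299 = 135.45 mol/min
Reaction term: ξ·ΔH°_rxn = 135.45 × -171 = -23161 kJ/min
Sensible, feed 60.4→25 °C: -2106.3 kJ/min
Outlet flows (mol/min): A 163.55, H₂ 163.55, B 135.45
Sensible, products 25→27.1 °C: 115 kJ/min
Q = ΔH = -25153 kJ/min = -419.21 kW
Heat removed = 419210 W

Q_out = 419000 W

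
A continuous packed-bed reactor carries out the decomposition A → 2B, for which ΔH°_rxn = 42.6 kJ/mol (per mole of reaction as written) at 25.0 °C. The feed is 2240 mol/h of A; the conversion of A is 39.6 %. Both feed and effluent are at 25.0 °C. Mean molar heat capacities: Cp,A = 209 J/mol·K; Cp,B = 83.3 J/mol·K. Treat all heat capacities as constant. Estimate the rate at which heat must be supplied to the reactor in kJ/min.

Extent of reaction ξ = 0.396 × 2240 = 887.04 mol/h
Reaction term: ξ·ΔH°_rxn = 887.04 × 42.6 = 37788 kJ/h
Q = ΔH = 37788 kJ/h = 10.497 kW
Heat supplied = 629.8 kJ/min

Q_in = 630 kJ/min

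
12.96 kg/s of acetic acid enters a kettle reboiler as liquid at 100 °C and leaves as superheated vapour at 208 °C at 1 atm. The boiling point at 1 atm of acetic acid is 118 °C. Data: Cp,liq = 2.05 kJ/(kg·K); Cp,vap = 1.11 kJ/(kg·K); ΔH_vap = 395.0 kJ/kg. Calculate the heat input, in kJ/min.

liquid 100→118 °C: 36.9 kJ/kg
vaporisation at 118 °C: 395 kJ/kg
vapour 118→208 °C: 99.9 kJ/kg
Δh = 36.9 + 395 + 99.9 = 531.8 kJ/kg
Q = ṁ·Δh = 12.96 kg/s × 531.8 kJ/kg = 6892.1 kJ/s
|Q| = 6892.1 kW = 413530 kJ/min

Q = 414000 kJ/min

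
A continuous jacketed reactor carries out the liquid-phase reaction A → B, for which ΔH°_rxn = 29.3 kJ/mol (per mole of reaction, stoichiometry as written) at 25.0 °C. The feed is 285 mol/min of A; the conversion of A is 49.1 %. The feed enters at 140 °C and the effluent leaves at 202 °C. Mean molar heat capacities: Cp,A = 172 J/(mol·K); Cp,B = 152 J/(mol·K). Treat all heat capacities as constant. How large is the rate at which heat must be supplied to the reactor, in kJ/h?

Extent of reaction ξ = 0.491 × 285 = 139.94 mol/min
Reaction term: ξ·ΔH°_rxn = 139.94 × 29.3 = 4100.1 kJ/min
Sensible, feed 140→25 °C: -5637.3 kJ/min
Outlet flows (mol/min): A 145.06, B 139.94
Sensible, products 25→202 °C: 8181.2 kJ/min
Q = ΔH = 6644 kJ/min = 110.73 kW
Heat supplied = 398640 kJ/h

Q_in = 399000 kJ/h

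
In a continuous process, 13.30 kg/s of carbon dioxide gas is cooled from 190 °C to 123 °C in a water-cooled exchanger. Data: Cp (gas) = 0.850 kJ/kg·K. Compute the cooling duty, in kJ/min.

Q_c = 45400 kJ/min

Q = ṁ·Cp·ΔT = 13.30 × 0.850 × (123 − 190) = -757.43 kJ/s
Cooling duty = 45446 kJ/min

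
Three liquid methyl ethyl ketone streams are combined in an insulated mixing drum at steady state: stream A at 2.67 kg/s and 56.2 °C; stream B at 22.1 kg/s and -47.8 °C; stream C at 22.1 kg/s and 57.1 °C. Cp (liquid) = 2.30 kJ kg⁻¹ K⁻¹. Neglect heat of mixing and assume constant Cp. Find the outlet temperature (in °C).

Energy balance with Q = 0: Σ ṁᵢCp,ᵢ(T_out − Tᵢ) = 0
T_out = Σ ṁᵢCp,ᵢTᵢ / Σ ṁᵢCp,ᵢ
      = 817.84 / 107.8 = 7.5866 °C

T_out = 7.59 °C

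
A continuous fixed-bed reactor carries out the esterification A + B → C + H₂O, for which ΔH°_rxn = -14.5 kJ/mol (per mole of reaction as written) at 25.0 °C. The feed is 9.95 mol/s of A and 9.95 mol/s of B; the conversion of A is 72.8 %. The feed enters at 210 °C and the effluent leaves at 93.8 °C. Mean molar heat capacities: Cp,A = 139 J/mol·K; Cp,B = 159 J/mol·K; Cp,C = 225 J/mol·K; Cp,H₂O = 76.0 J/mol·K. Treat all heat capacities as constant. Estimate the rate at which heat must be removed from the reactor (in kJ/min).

Extent of reaction ξ = 0.728 × 9.95 = 7.2436 mol/s
Reaction term: ξ·ΔH°_rxn = 7.2436 × -14.5 = -105.03 kJ/s
Sensible, feed 210→25 °C: -548.54 kJ/s
Outlet flows (mol/s): A 2.7064, B 2.7064, C 7.2436, H₂O 7.2436
Sensible, products 25→93.8 °C: 205.49 kJ/s
Q = ΔH = -448.08 kJ/s = -448.08 kW
Heat removed = 26885 kJ/min

Q_out = 26900 kJ/min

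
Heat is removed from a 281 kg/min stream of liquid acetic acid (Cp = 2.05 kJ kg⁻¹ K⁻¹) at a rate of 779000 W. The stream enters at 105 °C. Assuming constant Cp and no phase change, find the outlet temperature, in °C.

Q = 779000 W = 46740 kJ/min
ΔT = Q/(ṁ·Cp) = 46740/(281×2.05) = 81.139 K
T_out = 105 − 81.139 = 23.861 °C

T_out = 23.9 °C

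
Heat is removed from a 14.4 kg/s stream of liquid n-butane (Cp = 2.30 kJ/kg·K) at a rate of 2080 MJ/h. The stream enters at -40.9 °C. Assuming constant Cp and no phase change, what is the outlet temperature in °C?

Q = 2080 MJ/h = 577.78 kJ/s
ΔT = Q/(ṁ·Cp) = 577.78/(14.4×2.30) = 17.445 K
T_out = -40.9 − 17.445 = -58.345 °C

T_out = -58.3 °C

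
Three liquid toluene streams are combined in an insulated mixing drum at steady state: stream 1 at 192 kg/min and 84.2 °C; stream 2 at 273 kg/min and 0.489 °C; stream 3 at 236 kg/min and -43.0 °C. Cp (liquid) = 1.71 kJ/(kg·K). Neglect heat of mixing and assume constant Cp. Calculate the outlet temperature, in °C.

Energy balance with Q = 0: Σ ṁᵢCp,ᵢ(T_out − Tᵢ) = 0
T_out = Σ ṁᵢCp,ᵢTᵢ / Σ ṁᵢCp,ᵢ
      = 10520 / 1198.7 = 8.7759 °C

T_out = 8.78 °C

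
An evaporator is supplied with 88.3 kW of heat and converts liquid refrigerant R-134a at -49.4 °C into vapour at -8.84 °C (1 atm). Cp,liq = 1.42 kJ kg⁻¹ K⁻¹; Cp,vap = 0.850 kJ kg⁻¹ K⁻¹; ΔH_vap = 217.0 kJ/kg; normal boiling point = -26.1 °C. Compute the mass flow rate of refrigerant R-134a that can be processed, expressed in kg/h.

ṁ = 1200 kg/h

Δh = 1.42×(-26.1−-49.4) + 217.0 + 0.850×(-8.84−-26.1) = 264.76 kJ/kg
Q = 88.3 kW = 88.3 kJ/s = 317880 kJ/h
ṁ = Q/Δh = 317880 / 264.76 = 1200.6 kg/h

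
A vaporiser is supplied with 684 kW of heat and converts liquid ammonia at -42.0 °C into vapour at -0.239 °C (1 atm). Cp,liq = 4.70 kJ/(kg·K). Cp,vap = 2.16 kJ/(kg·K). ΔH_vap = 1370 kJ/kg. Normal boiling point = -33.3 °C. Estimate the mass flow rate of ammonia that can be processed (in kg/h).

ṁ = 1660 kg/h

Δh = 4.70×(-33.3−-42.0) + 1370 + 2.16×(-0.239−-33.3) = 1482.3 kJ/kg
Q = 684 kW = 684 kJ/s = 2.4624e+06 kJ/h
ṁ = Q/Δh = 2.4624e+06 / 1482.3 = 1661.2 kg/h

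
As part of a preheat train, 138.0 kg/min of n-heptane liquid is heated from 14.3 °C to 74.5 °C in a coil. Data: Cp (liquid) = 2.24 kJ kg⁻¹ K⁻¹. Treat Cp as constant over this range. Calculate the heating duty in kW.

Q = ṁ·Cp·ΔT = 138.0 × 2.24 × (74.5 − 14.3) = 18609 kJ/min
Converting: 18609 / 60 s = 310.15 kW

Q = 310 kW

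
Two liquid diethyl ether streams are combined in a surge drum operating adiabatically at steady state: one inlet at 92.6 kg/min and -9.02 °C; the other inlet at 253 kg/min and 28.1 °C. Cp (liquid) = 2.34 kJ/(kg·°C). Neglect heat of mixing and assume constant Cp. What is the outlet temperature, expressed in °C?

T_out = 18.2 °C

No heat crosses the boundary, so H_out = H_in.
T_out = Σ ṁᵢCp,ᵢTᵢ / Σ ṁᵢCp,ᵢ
      = 14681 / 808.7 = 18.154 °C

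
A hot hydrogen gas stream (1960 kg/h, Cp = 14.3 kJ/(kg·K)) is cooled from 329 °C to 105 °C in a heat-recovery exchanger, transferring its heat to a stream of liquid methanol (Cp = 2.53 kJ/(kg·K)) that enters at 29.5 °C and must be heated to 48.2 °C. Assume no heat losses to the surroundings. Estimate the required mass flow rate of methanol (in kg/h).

ṁ_c = 133000 kg/h

Heat released by hot stream: Q = 1960 × 14.3 × (329 − 105) = 6.2783e+06 kJ/h
Energy balance on cold side (adiabatic exchanger): Q = ṁ_c·Cp_c·(T_c,out − T_c,in)
ṁ_c = 6.2783e+06 / [2.53 × (48.2 − 29.5)] = 132700 kg/h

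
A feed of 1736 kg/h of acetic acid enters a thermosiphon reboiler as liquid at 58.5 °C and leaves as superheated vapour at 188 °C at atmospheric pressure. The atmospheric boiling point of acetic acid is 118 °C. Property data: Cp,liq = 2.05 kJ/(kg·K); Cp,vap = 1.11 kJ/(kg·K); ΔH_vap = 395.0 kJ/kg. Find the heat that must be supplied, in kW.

liquid 58.5→118 °C: 121.97 kJ/kg
vaporisation at 118 °C: 395 kJ/kg
vapour 118→188 °C: 77.7 kJ/kg
Δh = 121.97 + 395 + 77.7 = 594.67 kJ/kg
Q = ṁ·Δh = 1736 kg/h × 594.67 kJ/kg = 1.0324e+06 kJ/h
|Q| = 286.77 kW

Q = 287 kW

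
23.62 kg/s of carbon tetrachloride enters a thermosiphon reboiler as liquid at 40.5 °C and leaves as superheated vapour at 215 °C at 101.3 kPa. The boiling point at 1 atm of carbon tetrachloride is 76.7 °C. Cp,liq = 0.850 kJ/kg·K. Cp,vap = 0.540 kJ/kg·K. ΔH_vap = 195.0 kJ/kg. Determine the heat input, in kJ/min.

liquid 40.5→76.7 °C: 30.77 kJ/kg
vaporisation at 76.7 °C: 195 kJ/kg
vapour 76.7→215 °C: 74.682 kJ/kg
Δh = 30.77 + 195 + 74.682 = 300.45 kJ/kg
Q = ṁ·Δh = 23.62 kg/s × 300.45 kJ/kg = 7096.7 kJ/s
|Q| = 7096.7 kW = 425800 kJ/min

Q = 426000 kJ/min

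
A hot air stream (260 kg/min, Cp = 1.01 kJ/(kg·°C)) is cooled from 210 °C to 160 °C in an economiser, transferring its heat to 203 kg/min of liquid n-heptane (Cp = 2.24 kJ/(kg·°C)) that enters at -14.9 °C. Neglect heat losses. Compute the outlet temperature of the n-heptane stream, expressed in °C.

T_c,out = 14.0 °C

Heat released by hot stream: Q = 260 × 1.01 × (210 − 160) = 13130 kJ/min
Energy balance on cold side (adiabatic exchanger): Q = ṁ_c·Cp_c·(T_c,out − T_c,in)
T_c,out = -14.9 + 13130/(203 × 2.24) = 13.975 °C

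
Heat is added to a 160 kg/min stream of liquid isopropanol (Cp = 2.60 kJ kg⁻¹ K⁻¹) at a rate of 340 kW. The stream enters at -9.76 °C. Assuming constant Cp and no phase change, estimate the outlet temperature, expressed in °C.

Q = 340 kW = 20400 kJ/min
ΔT = Q/(ṁ·Cp) = 20400/(160×2.60) = 49.038 K
T_out = -9.76 + 49.038 = 39.278 °C

T_out = 39.3 °C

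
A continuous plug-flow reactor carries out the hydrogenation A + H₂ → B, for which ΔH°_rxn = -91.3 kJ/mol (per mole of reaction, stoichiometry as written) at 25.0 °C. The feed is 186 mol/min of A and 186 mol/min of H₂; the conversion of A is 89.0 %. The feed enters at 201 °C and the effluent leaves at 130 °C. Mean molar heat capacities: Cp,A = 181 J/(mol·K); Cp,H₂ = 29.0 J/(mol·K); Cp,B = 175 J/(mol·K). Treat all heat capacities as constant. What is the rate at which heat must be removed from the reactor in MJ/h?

Q_out = 1110 MJ/h

Extent of reaction ξ = 0.890 × 186 = 165.54 mol/min
Reaction term: ξ·ΔH°_rxn = 165.54 × -91.3 = -15114 kJ/min
Sensible, feed 201→25 °C: -6874.6 kJ/min
Outlet flows (mol/min): A 20.46, H₂ 20.46, B 165.54
Sensible, products 25→130 °C: 3492.9 kJ/min
Q = ΔH = -18495 kJ/min = -308.26 kW
Heat removed = 1109.7 MJ/h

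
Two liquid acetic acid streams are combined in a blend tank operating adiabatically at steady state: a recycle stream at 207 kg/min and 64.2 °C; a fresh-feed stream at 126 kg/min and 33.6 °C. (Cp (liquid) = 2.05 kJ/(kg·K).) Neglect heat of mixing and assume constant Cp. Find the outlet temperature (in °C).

Adiabatic, steady state ⇒ Σ ṁᵢCp,ᵢ(T_out − Tᵢ) = 0
Σ ṁᵢCp,ᵢTᵢ = 207×2.05×64.2 + 126×2.05×33.6 = 35922
Σ ṁᵢCp,ᵢ = 207×2.05 + 126×2.05 = 682.65
T_out = 35922 / 682.65 = 52.622 °C

T_out = 52.6 °C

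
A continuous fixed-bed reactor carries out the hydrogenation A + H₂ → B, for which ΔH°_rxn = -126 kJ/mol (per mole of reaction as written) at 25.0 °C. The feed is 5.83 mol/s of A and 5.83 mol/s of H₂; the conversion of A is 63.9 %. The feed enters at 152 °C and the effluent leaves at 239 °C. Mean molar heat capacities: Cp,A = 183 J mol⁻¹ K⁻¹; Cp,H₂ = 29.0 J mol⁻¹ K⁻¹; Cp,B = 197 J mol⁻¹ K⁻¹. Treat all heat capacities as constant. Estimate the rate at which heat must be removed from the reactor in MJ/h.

Extent of reaction ξ = 0.639 × 5.83 = 3.7254 mol/s
Reaction term: ξ·ΔH°_rxn = 3.7254 × -126 = -469.4 kJ/s
Sensible, feed 152→25 °C: -156.97 kJ/s
Outlet flows (mol/s): A 2.1046, H₂ 2.1046, B 3.7254
Sensible, products 25→239 °C: 252.54 kJ/s
Q = ΔH = -373.83 kJ/s = -373.83 kW
Heat removed = 1345.8 MJ/h

Q_out = 1350 MJ/h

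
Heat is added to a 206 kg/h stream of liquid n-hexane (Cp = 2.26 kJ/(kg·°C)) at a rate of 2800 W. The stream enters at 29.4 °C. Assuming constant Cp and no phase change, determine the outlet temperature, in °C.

Q = 2800 W = 10080 kJ/h
ΔT = Q/(ṁ·Cp) = 10080/(206×2.26) = 21.651 K
T_out = 29.4 + 21.651 = 51.051 °C

T_out = 51.1 °C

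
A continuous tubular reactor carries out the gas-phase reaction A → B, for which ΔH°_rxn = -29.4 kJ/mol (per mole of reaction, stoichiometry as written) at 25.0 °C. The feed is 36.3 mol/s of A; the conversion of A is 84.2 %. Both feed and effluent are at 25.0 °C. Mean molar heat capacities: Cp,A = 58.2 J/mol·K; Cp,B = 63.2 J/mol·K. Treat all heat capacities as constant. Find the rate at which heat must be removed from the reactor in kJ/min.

Extent of reaction ξ = 0.842 × 36.3 = 30.565 mol/s
Reaction term: ξ·ΔH°_rxn = 30.565 × -29.4 = -898.6 kJ/s
Q = ΔH = -898.6 kJ/s = -898.6 kW
Heat removed = 53916 kJ/min

Q_out = 53900 kJ/min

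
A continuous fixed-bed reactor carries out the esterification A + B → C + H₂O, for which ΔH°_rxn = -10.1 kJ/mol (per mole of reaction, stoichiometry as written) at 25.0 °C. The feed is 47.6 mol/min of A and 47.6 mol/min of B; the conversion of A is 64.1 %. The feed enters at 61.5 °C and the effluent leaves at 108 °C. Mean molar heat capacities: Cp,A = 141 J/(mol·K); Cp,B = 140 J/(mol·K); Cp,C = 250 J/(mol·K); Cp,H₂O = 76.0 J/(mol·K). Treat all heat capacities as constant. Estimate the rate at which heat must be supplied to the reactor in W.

Q_in = 7130 W

Extent of reaction ξ = 0.641 × 47.6 = 30.512 mol/min
Reaction term: ξ·ΔH°_rxn = 30.512 × -10.1 = -308.17 kJ/min
Sensible, feed 61.5→25 °C: -488.21 kJ/min
Outlet flows (mol/min): A 17.088, B 17.088, C 30.512, H₂O 30.512
Sensible, products 25→108 °C: 1224.1 kJ/min
Q = ΔH = 427.76 kJ/min = 7.1293 kW
Heat supplied = 7129.3 W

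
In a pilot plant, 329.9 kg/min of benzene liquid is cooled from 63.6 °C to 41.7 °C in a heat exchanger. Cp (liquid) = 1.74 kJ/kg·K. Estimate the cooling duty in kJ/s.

Q_c = 210 kJ/s

Q = ṁ·Cp·ΔT = 329.9 × 1.74 × (41.7 − 63.6) = -12571 kJ/min
Converting: 12571 / 60 s = 209.52 kW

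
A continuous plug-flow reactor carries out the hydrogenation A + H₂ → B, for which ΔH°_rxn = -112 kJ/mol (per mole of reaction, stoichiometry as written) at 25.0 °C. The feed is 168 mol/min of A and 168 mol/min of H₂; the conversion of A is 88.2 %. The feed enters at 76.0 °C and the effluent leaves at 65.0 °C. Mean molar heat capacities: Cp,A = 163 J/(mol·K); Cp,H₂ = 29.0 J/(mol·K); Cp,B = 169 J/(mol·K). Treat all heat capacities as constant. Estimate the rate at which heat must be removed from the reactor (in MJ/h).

Extent of reaction ξ = 0.882 × 168 = 148.18 mol/min
Reaction term: ξ·ΔH°_rxn = 148.18 × -112 = -16596 kJ/min
Sensible, feed 76.0→25 °C: -1645.1 kJ/min
Outlet flows (mol/min): A 19.824, H₂ 19.824, B 148.18
Sensible, products 25→65.0 °C: 1153.9 kJ/min
Q = ΔH = -17087 kJ/min = -284.78 kW
Heat removed = 1025.2 MJ/h

Q_out = 1030 MJ/h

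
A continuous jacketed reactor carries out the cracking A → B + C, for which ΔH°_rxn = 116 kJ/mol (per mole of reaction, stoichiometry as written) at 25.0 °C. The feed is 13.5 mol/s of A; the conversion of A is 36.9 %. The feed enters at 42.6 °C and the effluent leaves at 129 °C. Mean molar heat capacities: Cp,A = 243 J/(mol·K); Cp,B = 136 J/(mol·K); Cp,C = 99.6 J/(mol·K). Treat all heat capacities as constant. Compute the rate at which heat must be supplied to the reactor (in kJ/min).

Extent of reaction ξ = 0.369 × 13.5 = 4.9815 mol/s
Reaction term: ξ·ΔH°_rxn = 4.9815 × 116 = 577.85 kJ/s
Sensible, feed 42.6→25 °C: -57.737 kJ/s
Outlet flows (mol/s): A 8.5185, B 4.9815, C 4.9815
Sensible, products 25→129 °C: 337.34 kJ/s
Q = ΔH = 857.46 kJ/s = 857.46 kW
Heat supplied = 51447 kJ/min

Q_in = 51400 kJ/min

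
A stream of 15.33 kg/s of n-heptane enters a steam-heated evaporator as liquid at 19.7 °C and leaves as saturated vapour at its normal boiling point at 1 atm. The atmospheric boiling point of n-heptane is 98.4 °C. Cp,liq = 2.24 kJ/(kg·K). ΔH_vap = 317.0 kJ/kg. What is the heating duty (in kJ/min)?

Q = 454000 kJ/min

liquid 19.7→98.4 °C: 176.29 kJ/kg
vaporisation at 98.4 °C: 317 kJ/kg
Δh = 176.29 + 317 = 493.29 kJ/kg
Q = ṁ·Δh = 15.33 kg/s × 493.29 kJ/kg = 7562.1 kJ/s
|Q| = 7562.1 kW = 453730 kJ/min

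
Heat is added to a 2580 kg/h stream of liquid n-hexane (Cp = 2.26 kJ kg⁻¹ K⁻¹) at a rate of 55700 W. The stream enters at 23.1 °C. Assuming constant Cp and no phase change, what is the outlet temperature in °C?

Q = 55700 W = 200520 kJ/h
ΔT = Q/(ṁ·Cp) = 200520/(2580×2.26) = 34.39 K
T_out = 23.1 + 34.39 = 57.49 °C

T_out = 57.5 °C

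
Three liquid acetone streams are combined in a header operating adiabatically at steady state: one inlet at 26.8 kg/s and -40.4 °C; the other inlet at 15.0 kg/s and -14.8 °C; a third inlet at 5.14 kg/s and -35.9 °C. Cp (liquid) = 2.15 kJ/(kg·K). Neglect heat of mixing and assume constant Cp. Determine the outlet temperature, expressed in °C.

No heat crosses the boundary, so H_out = H_in.
Σ ṁᵢCp,ᵢTᵢ = 26.8×2.15×-40.4 + 15.0×2.15×-14.8 + 5.14×2.15×-35.9 = -3201.9
Σ ṁᵢCp,ᵢ = 26.8×2.15 + 15.0×2.15 + 5.14×2.15 = 100.92
T_out = -3201.9 / 100.92 = -31.727 °C

T_out = -31.7 °C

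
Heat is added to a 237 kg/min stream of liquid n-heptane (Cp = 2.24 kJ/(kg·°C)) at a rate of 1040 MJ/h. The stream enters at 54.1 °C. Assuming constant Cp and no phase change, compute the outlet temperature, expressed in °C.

Q = 1040 MJ/h = 17333 kJ/min
ΔT = Q/(ṁ·Cp) = 17333/(237×2.24) = 32.65 K
T_out = 54.1 + 32.65 = 86.75 °C

T_out = 86.8 °C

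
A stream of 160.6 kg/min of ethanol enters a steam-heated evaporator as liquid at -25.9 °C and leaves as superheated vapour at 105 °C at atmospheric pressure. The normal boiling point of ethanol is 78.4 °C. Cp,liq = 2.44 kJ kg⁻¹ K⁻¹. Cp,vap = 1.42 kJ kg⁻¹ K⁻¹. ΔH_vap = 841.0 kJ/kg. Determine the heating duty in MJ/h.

Q = 10900 MJ/h

liquid -25.9→78.4 °C: 254.49 kJ/kg
vaporisation at 78.4 °C: 841 kJ/kg
vapour 78.4→105 °C: 37.772 kJ/kg
Δh = 254.49 + 841 + 37.772 = 1133.3 kJ/kg
Q = ṁ·Δh = 160.6 kg/min × 1133.3 kJ/kg = 182000 kJ/min
|Q| = 3033.4 kW = 10920 MJ/h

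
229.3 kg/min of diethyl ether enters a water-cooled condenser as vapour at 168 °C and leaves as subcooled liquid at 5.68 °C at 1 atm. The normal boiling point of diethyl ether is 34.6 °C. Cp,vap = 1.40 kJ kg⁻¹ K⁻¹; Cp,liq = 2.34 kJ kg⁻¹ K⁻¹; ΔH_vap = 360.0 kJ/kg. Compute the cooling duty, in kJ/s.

Q_c = 2350 kJ/s

vapour 168→34.6 °C: -186.76 kJ/kg
condensation at 34.6 °C: -360 kJ/kg
liquid 34.6→5.68 °C: -67.673 kJ/kg
Δh = -186.76 + -360 + -67.673 = -614.43 kJ/kg
Q = ṁ·Δh = 229.3 kg/min × -614.43 kJ/kg = -140890 kJ/min
|Q| = 2348.2 kW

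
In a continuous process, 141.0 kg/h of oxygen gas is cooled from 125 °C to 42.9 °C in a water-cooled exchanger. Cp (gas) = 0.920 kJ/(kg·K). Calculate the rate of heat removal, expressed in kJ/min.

Q = ṁ·Cp·ΔT = 141.0 × 0.920 × (42.9 − 125) = -10650 kJ/h
Converting: 10650 / 3600 s = 2.9583 kW
Cooling duty = 177.5 kJ/min

Q_c = 178 kJ/min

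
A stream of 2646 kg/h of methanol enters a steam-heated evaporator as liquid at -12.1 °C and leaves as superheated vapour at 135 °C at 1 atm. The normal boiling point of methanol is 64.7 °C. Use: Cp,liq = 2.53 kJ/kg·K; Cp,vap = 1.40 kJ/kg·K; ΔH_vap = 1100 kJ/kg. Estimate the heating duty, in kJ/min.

liquid -12.1→64.7 °C: 194.3 kJ/kg
vaporisation at 64.7 °C: 1100 kJ/kg
vapour 64.7→135 °C: 98.42 kJ/kg
Δh = 194.3 + 1100 + 98.42 = 1392.7 kJ/kg
Q = ṁ·Δh = 2646 kg/h × 1392.7 kJ/kg = 3.6851e+06 kJ/h
|Q| = 1023.7 kW = 61419 kJ/min

Q = 61400 kJ/min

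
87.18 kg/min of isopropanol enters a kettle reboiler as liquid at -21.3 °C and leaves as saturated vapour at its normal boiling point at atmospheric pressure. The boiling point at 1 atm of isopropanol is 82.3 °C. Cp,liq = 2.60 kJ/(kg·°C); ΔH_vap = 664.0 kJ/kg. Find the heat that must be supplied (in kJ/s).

liquid -21.3→82.3 °C: 269.36 kJ/kg
vaporisation at 82.3 °C: 664 kJ/kg
Δh = 269.36 + 664 = 933.36 kJ/kg
Q = ṁ·Δh = 87.18 kg/min × 933.36 kJ/kg = 81370 kJ/min
|Q| = 1356.2 kW

Q = 1360 kJ/s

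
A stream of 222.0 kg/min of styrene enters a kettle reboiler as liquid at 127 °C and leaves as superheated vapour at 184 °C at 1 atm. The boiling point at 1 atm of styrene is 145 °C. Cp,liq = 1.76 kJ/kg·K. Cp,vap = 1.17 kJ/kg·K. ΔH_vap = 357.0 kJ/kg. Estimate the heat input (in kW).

Q = 1610 kW

liquid 127→145 °C: 31.68 kJ/kg
vaporisation at 145 °C: 357 kJ/kg
vapour 145→184 °C: 45.63 kJ/kg
Δh = 31.68 + 357 + 45.63 = 434.31 kJ/kg
Q = ṁ·Δh = 222.0 kg/min × 434.31 kJ/kg = 96417 kJ/min
|Q| = 1606.9 kW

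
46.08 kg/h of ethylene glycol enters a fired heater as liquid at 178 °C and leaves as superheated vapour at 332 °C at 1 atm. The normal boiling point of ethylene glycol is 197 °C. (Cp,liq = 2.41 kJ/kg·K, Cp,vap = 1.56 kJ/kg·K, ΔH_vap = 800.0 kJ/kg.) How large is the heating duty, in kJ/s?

Q = 13.5 kJ/s

liquid 178→197 °C: 45.79 kJ/kg
vaporisation at 197 °C: 800 kJ/kg
vapour 197→332 °C: 210.6 kJ/kg
Δh = 45.79 + 800 + 210.6 = 1056.4 kJ/kg
Q = ṁ·Δh = 46.08 kg/h × 1056.4 kJ/kg = 48678 kJ/h
|Q| = 13.522 kW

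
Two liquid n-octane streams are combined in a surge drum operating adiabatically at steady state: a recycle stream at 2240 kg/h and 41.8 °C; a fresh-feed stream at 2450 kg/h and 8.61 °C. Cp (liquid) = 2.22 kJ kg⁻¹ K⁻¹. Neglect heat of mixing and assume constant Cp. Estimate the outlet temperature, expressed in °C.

No heat crosses the boundary, so H_out = H_in.
T_out = Σ ṁᵢCp,ᵢTᵢ / Σ ṁᵢCp,ᵢ
      = 254690 / 10412 = 24.462 °C

T_out = 24.5 °C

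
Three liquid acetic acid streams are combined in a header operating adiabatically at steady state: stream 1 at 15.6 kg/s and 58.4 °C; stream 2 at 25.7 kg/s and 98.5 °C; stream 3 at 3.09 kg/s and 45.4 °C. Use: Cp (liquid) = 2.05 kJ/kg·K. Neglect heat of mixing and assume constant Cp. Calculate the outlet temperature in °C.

No heat crosses the boundary, so H_out = H_in.
T_out = Σ ṁᵢCp,ᵢTᵢ / Σ ṁᵢCp,ᵢ
      = 7344.7 / 90.999 = 80.711 °C

T_out = 80.7 °C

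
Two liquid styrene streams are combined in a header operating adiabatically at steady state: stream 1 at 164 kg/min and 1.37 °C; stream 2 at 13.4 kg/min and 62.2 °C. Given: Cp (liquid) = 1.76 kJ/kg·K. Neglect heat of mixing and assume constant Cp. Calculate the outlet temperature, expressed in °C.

T_out = 5.96 °C

Adiabatic, steady state ⇒ Σ ṁᵢCp,ᵢ(T_out − Tᵢ) = 0
Σ ṁᵢCp,ᵢTᵢ = 164×1.76×1.37 + 13.4×1.76×62.2 = 1862.4
Σ ṁᵢCp,ᵢ = 164×1.76 + 13.4×1.76 = 312.22
T_out = 1862.4 / 312.22 = 5.9648 °C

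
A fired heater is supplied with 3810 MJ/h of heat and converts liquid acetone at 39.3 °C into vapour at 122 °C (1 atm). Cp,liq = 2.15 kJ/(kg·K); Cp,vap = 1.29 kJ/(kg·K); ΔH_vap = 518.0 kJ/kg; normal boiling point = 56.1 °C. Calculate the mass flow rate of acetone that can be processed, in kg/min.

ṁ = 99.4 kg/min

Δh = 2.15×(56.1−39.3) + 518.0 + 1.29×(122−56.1) = 639.13 kJ/kg
Q = 3810 MJ/h = 1058.3 kJ/s = 63500 kJ/min
ṁ = Q/Δh = 63500 / 639.13 = 99.354 kg/min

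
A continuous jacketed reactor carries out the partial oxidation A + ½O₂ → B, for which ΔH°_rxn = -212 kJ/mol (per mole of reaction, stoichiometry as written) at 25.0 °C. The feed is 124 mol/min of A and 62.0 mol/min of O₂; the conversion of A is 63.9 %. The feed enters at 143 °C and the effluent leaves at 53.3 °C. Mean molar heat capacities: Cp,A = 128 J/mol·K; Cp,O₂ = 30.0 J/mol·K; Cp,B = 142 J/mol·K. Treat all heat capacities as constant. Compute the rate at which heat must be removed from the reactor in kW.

Q_out = 307 kW

Extent of reaction ξ = 0.639 × 124 = 79.236 mol/min
Reaction term: ξ·ΔH°_rxn = 79.236 × -212 = -16798 kJ/min
Sensible, feed 143→25 °C: -2092.4 kJ/min
Outlet flows (mol/min): A 44.764, O₂ 22.382, B 79.236
Sensible, products 25→53.3 °C: 499.57 kJ/min
Q = ΔH = -18391 kJ/min = -306.51 kW
Heat removed = 306.51 kW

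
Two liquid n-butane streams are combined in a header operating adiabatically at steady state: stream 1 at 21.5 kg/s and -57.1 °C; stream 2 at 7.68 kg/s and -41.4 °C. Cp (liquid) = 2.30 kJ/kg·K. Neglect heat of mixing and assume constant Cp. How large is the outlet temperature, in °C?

T_out = -53.0 °C

No heat crosses the boundary, so H_out = H_in.
Σ ṁᵢCp,ᵢTᵢ = 21.5×2.30×-57.1 + 7.68×2.30×-41.4 = -3554.9
Σ ṁᵢCp,ᵢ = 21.5×2.30 + 7.68×2.30 = 67.114
T_out = -3554.9 / 67.114 = -52.968 °C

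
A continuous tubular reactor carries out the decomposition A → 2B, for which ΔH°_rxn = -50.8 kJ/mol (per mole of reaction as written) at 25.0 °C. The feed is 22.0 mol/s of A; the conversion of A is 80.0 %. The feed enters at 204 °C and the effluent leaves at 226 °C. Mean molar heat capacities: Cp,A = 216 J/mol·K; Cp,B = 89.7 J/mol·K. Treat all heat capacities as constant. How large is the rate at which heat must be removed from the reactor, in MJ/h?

Q_out = 3310 MJ/h

Extent of reaction ξ = 0.800 × 22.0 = 17.6 mol/s
Reaction term: ξ·ΔH°_rxn = 17.6 × -50.8 = -894.08 kJ/s
Sensible, feed 204→25 °C: -850.61 kJ/s
Outlet flows (mol/s): A 4.4, B 35.2
Sensible, products 25→226 °C: 825.68 kJ/s
Q = ΔH = -919.01 kJ/s = -919.01 kW
Heat removed = 3308.4 MJ/h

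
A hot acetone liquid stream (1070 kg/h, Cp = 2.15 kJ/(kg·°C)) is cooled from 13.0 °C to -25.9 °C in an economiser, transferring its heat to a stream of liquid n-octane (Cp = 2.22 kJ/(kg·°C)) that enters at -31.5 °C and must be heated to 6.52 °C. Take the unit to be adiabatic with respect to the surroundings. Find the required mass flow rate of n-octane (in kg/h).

Heat released by hot stream: Q = 1070 × 2.15 × (13.0 − -25.9) = 89489 kJ/h
Energy balance on cold side (adiabatic exchanger): Q = ṁ_c·Cp_c·(T_c,out − T_c,in)
ṁ_c = 89489 / [2.22 × (6.52 − -31.5)] = 1060.2 kg/h

ṁ_c = 1060 kg/h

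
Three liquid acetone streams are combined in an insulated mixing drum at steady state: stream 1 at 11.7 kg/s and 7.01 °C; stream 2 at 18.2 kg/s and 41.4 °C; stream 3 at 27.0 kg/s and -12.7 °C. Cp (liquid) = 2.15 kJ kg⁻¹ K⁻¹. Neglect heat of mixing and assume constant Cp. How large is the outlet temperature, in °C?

No heat crosses the boundary, so H_out = H_in.
T_out = Σ ṁᵢCp,ᵢTᵢ / Σ ṁᵢCp,ᵢ
      = 1059.1 / 122.33 = 8.6572 °C

T_out = 8.66 °C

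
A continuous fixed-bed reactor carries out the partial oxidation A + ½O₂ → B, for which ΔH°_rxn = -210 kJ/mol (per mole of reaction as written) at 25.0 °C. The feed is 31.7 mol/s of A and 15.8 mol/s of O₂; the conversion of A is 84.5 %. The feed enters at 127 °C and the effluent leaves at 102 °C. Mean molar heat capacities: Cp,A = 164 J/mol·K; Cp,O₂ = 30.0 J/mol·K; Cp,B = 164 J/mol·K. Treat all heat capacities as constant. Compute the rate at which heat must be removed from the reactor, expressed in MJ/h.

Extent of reaction ξ = 0.845 × 31.7 = 26.787 mol/s
Reaction term: ξ·ΔH°_rxn = 26.787 × -210 = -5625.2 kJ/s
Sensible, feed 127→25 °C: -578.63 kJ/s
Outlet flows (mol/s): A 4.9135, O₂ 2.4068, B 26.787
Sensible, products 25→102 °C: 405.87 kJ/s
Q = ΔH = -5797.9 kJ/s = -5797.9 kW
Heat removed = 20873 MJ/h

Q_out = 20900 MJ/h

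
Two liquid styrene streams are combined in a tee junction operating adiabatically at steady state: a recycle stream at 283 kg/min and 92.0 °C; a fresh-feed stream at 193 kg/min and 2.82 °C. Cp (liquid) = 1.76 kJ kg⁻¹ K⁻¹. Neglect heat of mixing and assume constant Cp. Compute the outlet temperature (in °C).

T_out = 55.8 °C

Adiabatic, steady state ⇒ Σ ṁᵢCp,ᵢ(T_out − Tᵢ) = 0
Σ ṁᵢCp,ᵢTᵢ = 283×1.76×92.0 + 193×1.76×2.82 = 46781
Σ ṁᵢCp,ᵢ = 283×1.76 + 193×1.76 = 837.76
T_out = 46781 / 837.76 = 55.841 °C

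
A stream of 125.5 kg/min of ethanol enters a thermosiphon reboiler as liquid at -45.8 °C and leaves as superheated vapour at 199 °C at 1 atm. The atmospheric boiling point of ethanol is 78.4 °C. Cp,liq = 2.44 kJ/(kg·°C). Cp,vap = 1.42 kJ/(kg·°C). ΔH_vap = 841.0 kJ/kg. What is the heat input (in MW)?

liquid -45.8→78.4 °C: 303.05 kJ/kg
vaporisation at 78.4 °C: 841 kJ/kg
vapour 78.4→199 °C: 171.25 kJ/kg
Δh = 303.05 + 841 + 171.25 = 1315.3 kJ/kg
Q = ṁ·Δh = 125.5 kg/min × 1315.3 kJ/kg = 165070 kJ/min
|Q| = 2751.2 kW = 2.7512 MW

Q = 2.75 MW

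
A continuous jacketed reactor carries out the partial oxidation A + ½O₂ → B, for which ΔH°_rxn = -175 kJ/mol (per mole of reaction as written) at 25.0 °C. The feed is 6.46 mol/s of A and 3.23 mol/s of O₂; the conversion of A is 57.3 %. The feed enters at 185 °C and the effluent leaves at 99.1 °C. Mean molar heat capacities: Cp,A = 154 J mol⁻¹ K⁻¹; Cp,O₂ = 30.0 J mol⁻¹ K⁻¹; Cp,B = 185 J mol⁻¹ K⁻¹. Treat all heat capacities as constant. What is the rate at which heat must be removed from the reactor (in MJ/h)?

Extent of reaction ξ = 0.573 × 6.46 = 3.7016 mol/s
Reaction term: ξ·ΔH°_rxn = 3.7016 × -175 = -647.78 kJ/s
Sensible, feed 185→25 °C: -174.68 kJ/s
Outlet flows (mol/s): A 2.7584, O₂ 1.3792, B 3.7016
Sensible, products 25→99.1 °C: 85.287 kJ/s
Q = ΔH = -737.17 kJ/s = -737.17 kW
Heat removed = 2653.8 MJ/h

Q_out = 2650 MJ/h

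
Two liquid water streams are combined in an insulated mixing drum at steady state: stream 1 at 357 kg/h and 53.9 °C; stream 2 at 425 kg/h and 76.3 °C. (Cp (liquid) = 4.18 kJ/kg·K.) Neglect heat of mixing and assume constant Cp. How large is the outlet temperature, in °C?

T_out = 66.1 °C

No heat crosses the boundary, so H_out = H_in.
T_out = Σ ṁᵢCp,ᵢTᵢ / Σ ṁᵢCp,ᵢ
      = 215980 / 3268.8 = 66.074 °C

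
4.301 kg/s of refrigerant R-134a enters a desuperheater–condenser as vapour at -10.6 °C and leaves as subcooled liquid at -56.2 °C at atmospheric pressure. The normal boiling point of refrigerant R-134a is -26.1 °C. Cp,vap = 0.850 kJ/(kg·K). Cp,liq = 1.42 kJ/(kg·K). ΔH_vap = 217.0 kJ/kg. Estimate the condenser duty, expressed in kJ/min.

vapour -10.6→-26.1 °C: -13.175 kJ/kg
condensation at -26.1 °C: -217 kJ/kg
liquid -26.1→-56.2 °C: -42.742 kJ/kg
Δh = -13.175 + -217 + -42.742 = -272.92 kJ/kg
Q = ṁ·Δh = 4.301 kg/s × -272.92 kJ/kg = -1173.8 kJ/s
|Q| = 1173.8 kW = 70429 kJ/min

Q_c = 70400 kJ/min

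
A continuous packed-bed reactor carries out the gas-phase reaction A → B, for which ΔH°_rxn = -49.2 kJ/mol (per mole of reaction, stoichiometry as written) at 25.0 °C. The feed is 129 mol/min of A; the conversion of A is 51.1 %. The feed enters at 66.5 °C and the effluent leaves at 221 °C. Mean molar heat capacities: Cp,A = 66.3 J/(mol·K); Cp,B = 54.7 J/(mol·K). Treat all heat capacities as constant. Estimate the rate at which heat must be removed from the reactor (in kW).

Q_out = 34.5 kW

Extent of reaction ξ = 0.511 × 129 = 65.919 mol/min
Reaction term: ξ·ΔH°_rxn = 65.919 × -49.2 = -3243.2 kJ/min
Sensible, feed 66.5→25 °C: -354.94 kJ/min
Outlet flows (mol/min): A 63.081, B 65.919
Sensible, products 25→221 °C: 1526.5 kJ/min
Q = ΔH = -2071.7 kJ/min = -34.528 kW
Heat removed = 34.528 kW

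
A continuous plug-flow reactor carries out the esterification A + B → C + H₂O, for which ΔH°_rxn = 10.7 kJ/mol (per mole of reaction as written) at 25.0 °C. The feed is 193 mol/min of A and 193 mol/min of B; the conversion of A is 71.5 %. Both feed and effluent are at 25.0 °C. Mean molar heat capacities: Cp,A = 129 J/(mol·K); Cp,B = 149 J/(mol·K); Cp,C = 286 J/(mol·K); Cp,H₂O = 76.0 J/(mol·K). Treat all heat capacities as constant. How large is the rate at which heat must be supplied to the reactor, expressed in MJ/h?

Extent of reaction ξ = 0.715 × 193 = 138 mol/min
Reaction term: ξ·ΔH°_rxn = 138 × 10.7 = 1476.5 kJ/min
Q = ΔH = 1476.5 kJ/min = 24.609 kW
Heat supplied = 88.593 MJ/h

Q_in = 88.6 MJ/h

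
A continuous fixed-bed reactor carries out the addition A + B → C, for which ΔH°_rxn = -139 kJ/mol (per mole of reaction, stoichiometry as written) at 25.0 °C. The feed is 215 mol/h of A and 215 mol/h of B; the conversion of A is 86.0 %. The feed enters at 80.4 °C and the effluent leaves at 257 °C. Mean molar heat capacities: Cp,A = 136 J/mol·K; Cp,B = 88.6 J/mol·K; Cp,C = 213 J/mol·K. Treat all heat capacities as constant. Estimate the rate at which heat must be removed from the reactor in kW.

Q_out = 4.91 kW

Extent of reaction ξ = 0.860 × 215 = 184.9 mol/h
Reaction term: ξ·ΔH°_rxn = 184.9 × -139 = -25701 kJ/h
Sensible, feed 80.4→25 °C: -2675.2 kJ/h
Outlet flows (mol/h): A 30.1, B 30.1, C 184.9
Sensible, products 25→257 °C: 10705 kJ/h
Q = ΔH = -17671 kJ/h = -4.9086 kW
Heat removed = 4.9086 kW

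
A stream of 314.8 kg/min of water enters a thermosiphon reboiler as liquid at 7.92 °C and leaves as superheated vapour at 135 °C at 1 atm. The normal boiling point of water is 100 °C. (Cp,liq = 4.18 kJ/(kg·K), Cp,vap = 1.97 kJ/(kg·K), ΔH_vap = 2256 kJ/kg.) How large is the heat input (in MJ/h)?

liquid 7.92→100 °C: 384.89 kJ/kg
vaporisation at 100 °C: 2256 kJ/kg
vapour 100→135 °C: 68.95 kJ/kg
Δh = 384.89 + 2256 + 68.95 = 2709.8 kJ/kg
Q = ṁ·Δh = 314.8 kg/min × 2709.8 kJ/kg = 853060 kJ/min
|Q| = 14218 kW = 51184 MJ/h

Q = 51200 MJ/h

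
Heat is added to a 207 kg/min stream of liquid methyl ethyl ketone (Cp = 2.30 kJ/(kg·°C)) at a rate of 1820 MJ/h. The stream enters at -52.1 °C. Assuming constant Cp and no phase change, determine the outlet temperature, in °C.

T_out = 11.6 °C

Q = 1820 MJ/h = 30333 kJ/min
ΔT = Q/(ṁ·Cp) = 30333/(207×2.30) = 63.712 K
T_out = -52.1 + 63.712 = 11.612 °C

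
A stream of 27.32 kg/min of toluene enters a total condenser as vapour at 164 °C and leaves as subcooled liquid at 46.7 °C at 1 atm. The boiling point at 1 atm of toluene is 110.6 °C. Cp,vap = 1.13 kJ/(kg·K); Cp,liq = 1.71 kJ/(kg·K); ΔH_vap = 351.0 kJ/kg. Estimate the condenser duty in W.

vapour 164→110.6 °C: -60.342 kJ/kg
condensation at 110.6 °C: -351 kJ/kg
liquid 110.6→46.7 °C: -109.27 kJ/kg
Δh = -60.342 + -351 + -109.27 = -520.61 kJ/kg
Q = ṁ·Δh = 27.32 kg/min × -520.61 kJ/kg = -14223 kJ/min
|Q| = 237.05 kW = 237050 W

Q_c = 237000 W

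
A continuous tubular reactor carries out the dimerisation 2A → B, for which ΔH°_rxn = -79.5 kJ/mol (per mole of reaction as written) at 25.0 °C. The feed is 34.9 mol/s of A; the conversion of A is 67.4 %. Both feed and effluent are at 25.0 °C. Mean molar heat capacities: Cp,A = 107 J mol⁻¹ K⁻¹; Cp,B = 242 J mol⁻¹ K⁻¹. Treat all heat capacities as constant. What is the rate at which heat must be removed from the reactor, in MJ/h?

Q_out = 3370 MJ/h

Extent of reaction ξ = 0.674 × 34.9 / 2 = 11.761 mol/s
Reaction term: ξ·ΔH°_rxn = 11.761 × -79.5 = -935.02 kJ/s
Q = ΔH = -935.02 kJ/s = -935.02 kW
Heat removed = 3366.1 MJ/h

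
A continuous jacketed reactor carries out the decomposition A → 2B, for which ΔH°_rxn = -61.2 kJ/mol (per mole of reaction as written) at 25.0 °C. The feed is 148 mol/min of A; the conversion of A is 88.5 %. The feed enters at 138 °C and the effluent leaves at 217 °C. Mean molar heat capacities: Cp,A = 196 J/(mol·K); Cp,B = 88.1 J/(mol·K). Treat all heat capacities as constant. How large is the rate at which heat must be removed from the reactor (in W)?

Q_out = 104000 W

Extent of reaction ξ = 0.885 × 148 = 130.98 mol/min
Reaction term: ξ·ΔH°_rxn = 130.98 × -61.2 = -8016 kJ/min
Sensible, feed 138→25 °C: -3277.9 kJ/min
Outlet flows (mol/min): A 17.02, B 261.96
Sensible, products 25→217 °C: 5071.6 kJ/min
Q = ΔH = -6222.3 kJ/min = -103.7 kW
Heat removed = 103700 W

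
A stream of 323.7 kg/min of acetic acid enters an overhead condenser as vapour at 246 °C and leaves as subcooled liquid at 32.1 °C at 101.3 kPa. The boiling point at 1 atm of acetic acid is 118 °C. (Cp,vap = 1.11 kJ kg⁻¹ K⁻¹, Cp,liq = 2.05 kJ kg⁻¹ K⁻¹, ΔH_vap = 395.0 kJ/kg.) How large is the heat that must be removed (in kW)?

vapour 246→118 °C: -142.08 kJ/kg
condensation at 118 °C: -395 kJ/kg
liquid 118→32.1 °C: -176.09 kJ/kg
Δh = -142.08 + -395 + -176.09 = -713.17 kJ/kg
Q = ṁ·Δh = 323.7 kg/min × -713.17 kJ/kg = -230850 kJ/min
|Q| = 3847.6 kW

Q_c = 3850 kW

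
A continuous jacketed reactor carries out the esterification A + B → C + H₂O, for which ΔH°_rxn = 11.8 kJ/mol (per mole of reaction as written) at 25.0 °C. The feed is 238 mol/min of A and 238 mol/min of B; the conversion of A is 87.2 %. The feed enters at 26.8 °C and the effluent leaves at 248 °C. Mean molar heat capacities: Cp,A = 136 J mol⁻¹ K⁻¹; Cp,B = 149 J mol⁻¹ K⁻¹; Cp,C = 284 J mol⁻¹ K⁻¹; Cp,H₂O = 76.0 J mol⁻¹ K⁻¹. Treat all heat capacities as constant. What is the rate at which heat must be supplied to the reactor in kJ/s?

Q_in = 349 kJ/s

Extent of reaction ξ = 0.872 × 238 = 207.54 mol/min
Reaction term: ξ·ΔH°_rxn = 207.54 × 11.8 = 2448.9 kJ/min
Sensible, feed 26.8→25 °C: -122.09 kJ/min
Outlet flows (mol/min): A 30.464, B 30.464, C 207.54, H₂O 207.54
Sensible, products 25→248 °C: 18597 kJ/min
Q = ΔH = 20924 kJ/min = 348.73 kW
Heat supplied = 348.73 kJ/s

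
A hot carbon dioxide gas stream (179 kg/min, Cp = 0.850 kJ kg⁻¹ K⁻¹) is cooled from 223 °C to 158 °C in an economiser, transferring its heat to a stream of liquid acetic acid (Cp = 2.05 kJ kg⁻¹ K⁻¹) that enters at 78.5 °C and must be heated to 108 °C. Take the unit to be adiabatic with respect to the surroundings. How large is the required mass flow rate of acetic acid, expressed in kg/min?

ṁ_c = 164 kg/min

Heat released by hot stream: Q = 179 × 0.850 × (223 − 158) = 9889.8 kJ/min
Energy balance on cold side (adiabatic exchanger): Q = ṁ_c·Cp_c·(T_c,out − T_c,in)
ṁ_c = 9889.8 / [2.05 × (108 − 78.5)] = 163.53 kg/min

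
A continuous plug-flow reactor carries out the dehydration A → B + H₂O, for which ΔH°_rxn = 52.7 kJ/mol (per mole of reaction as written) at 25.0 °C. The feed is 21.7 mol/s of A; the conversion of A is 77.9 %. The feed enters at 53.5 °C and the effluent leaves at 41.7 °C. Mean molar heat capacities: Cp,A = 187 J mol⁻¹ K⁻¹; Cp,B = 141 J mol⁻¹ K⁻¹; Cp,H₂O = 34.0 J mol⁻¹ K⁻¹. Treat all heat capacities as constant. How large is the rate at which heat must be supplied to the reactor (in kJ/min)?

Extent of reaction ξ = 0.779 × 21.7 = 16.904 mol/s
Reaction term: ξ·ΔH°_rxn = 16.904 × 52.7 = 890.86 kJ/s
Sensible, feed 53.5→25 °C: -115.65 kJ/s
Outlet flows (mol/s): A 4.7957, B 16.904, H₂O 16.904
Sensible, products 25→41.7 °C: 64.379 kJ/s
Q = ΔH = 839.59 kJ/s = 839.59 kW
Heat supplied = 50375 kJ/min

Q_in = 50400 kJ/min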